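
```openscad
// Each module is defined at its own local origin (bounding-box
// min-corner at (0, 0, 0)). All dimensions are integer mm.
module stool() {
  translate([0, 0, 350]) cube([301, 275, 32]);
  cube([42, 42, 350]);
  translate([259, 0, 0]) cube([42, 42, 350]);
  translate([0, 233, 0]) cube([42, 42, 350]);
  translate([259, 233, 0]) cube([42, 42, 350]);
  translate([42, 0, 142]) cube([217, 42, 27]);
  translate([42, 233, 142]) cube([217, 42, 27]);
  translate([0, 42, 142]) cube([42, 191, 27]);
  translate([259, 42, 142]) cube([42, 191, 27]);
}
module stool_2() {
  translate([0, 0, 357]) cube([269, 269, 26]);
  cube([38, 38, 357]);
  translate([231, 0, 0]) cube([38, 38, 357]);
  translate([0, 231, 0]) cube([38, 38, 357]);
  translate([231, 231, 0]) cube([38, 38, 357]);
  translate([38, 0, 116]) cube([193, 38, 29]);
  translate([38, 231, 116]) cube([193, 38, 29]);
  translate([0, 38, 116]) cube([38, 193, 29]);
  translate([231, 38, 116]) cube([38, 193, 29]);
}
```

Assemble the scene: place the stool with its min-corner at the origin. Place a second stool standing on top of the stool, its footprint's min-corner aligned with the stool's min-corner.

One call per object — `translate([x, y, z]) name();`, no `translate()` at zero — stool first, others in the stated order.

stool();
translate([0, 0, 382]) stool_2();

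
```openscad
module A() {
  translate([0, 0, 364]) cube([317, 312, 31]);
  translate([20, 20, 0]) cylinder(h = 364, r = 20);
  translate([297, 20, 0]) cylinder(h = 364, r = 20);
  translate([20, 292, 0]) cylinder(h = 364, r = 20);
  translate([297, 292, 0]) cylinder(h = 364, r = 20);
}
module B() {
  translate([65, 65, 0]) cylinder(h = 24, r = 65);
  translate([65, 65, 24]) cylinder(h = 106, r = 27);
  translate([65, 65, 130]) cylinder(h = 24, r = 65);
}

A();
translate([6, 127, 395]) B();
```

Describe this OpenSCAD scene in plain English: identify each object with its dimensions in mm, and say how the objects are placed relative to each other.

A is a simple wooden stool: a rectangular seat 317 mm (x) by 312 mm (y), 31 mm thick, top face at z = 395 mm, on four round legs, each 40 mm in diameter. The legs rest on z = 0, each leg's axis is inset half a diameter from the nearest pair of seat edges (so the leg's bounding box is flush with the corner).

B is a spool: two coaxial disc flanges of radius 65 mm and thickness 24 mm, joined by a core cylinder of radius 27 mm and height 106 mm. The lower flange rests on z = 0 and the three cylinders share a vertical axis.

The spool is on top of the stool.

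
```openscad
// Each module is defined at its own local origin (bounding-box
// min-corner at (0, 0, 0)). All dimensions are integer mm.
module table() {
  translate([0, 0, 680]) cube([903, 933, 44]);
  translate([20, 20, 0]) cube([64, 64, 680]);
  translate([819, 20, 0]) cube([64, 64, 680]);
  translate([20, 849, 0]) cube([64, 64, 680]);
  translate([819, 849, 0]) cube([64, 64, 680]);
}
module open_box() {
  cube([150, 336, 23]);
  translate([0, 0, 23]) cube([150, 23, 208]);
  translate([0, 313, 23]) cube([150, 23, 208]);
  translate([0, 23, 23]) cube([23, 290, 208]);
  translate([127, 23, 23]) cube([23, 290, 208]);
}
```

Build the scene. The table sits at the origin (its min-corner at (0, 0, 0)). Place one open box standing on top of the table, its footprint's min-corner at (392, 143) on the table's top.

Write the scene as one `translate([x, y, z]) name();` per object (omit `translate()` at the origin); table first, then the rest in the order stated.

table();
translate([392, 143, 724]) open_box();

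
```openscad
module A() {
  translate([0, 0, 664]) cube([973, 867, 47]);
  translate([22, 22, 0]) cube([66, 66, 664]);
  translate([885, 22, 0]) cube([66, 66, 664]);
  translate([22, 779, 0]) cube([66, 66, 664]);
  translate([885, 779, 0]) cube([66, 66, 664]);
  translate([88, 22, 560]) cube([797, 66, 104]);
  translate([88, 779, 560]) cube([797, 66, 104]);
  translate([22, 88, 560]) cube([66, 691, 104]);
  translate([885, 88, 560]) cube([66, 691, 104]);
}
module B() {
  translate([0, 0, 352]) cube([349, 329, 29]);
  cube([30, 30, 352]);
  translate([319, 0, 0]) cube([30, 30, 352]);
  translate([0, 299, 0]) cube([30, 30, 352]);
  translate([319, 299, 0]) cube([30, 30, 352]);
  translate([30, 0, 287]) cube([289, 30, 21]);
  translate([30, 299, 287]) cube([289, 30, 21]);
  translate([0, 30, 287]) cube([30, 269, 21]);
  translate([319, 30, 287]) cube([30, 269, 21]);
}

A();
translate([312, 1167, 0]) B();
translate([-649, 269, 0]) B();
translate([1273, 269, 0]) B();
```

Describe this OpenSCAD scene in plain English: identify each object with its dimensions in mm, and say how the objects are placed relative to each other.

A is a table with a 973×867 mm rectangular top, 47 mm thick, top surface at z = 711 mm, supported by four 66×66 mm square legs, each inset 22 mm from the nearest pair of top edges, running from the floor. Four apron rails, 66 mm thick and 104 mm tall, run between adjacent legs with their top edges flush with the underside of the top and their outer faces flush with the legs' outer faces.

B is a four-legged stool. The seat is 349×329 mm, 29 mm thick, top at z = 381 mm. It stands on four square legs, each 30×30 mm in cross-section, from z = 0 to the seat underside, each flush with a corner of the seat. Four stretchers, 30 mm wide and 21 mm tall, connect adjacent legs with their undersides at z = 287 mm, each running between the inner faces of the legs it joins and aligned with the legs' outer faces on the other axis.

Three stools sit around the table at the +y, −x, +x sides.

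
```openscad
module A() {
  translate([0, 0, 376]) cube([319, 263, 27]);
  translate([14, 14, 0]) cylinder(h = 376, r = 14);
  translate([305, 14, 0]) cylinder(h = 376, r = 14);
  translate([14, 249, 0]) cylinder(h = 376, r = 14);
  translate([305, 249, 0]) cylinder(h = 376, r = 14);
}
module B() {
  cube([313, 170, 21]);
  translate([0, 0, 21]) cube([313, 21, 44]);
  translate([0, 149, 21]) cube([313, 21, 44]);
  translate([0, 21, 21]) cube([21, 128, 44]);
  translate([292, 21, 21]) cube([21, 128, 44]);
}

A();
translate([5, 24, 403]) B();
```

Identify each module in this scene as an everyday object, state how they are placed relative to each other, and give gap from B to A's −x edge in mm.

The open box's min-x is at 5; the stool's min-x is 0; gap = 5 mm.

A is a stool. B is an open box. The open box is on top of the stool. The gap from the open box to the stool's −x edge is 5 mm.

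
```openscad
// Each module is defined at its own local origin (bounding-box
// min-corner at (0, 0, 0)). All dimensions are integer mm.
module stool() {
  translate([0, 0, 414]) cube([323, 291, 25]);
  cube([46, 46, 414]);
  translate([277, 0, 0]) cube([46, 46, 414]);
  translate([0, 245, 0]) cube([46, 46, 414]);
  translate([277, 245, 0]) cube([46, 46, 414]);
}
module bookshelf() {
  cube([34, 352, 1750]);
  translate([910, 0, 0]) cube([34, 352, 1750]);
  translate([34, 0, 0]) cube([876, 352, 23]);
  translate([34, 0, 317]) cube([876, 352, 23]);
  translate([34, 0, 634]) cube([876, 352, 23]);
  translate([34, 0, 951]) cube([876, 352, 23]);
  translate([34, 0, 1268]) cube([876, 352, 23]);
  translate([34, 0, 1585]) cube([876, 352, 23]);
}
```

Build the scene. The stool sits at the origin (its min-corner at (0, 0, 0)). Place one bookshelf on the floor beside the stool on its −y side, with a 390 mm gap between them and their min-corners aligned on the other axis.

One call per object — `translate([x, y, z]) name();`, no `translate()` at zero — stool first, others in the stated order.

stool();
translate([0, -742, 0]) bookshelf();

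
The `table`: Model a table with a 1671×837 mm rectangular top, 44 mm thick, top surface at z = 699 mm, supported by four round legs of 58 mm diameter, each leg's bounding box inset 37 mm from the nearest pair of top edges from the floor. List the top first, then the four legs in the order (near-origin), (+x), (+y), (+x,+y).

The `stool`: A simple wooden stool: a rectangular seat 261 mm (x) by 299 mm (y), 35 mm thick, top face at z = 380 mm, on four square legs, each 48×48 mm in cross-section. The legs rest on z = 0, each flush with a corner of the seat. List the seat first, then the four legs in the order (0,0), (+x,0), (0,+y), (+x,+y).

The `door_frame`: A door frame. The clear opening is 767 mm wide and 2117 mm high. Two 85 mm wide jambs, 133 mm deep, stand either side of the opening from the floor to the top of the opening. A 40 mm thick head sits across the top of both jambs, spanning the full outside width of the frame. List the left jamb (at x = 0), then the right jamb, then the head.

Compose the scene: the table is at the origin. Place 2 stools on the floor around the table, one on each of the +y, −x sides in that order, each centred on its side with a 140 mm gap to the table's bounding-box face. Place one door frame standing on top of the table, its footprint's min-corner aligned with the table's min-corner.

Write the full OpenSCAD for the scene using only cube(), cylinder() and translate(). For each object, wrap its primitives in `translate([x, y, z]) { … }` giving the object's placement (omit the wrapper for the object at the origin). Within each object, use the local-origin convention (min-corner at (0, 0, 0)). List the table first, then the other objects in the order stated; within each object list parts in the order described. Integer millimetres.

translate([0, 0, 655]) cube([1671, 837, 44]);
translate([66, 66, 0]) cylinder(h = 655, r = 29);
translate([1605, 66, 0]) cylinder(h = 655, r = 29);
translate([66, 771, 0]) cylinder(h = 655, r = 29);
translate([1605, 771, 0]) cylinder(h = 655, r = 29);
translate([705, 977, 0]) {
  translate([0, 0, 345]) cube([261, 299, 35]);
  cube([48, 48, 345]);
  translate([213, 0, 0]) cube([48, 48, 345]);
  translate([0, 251, 0]) cube([48, 48, 345]);
  translate([213, 251, 0]) cube([48, 48, 345]);
}
translate([-401, 269, 0]) {
  translate([0, 0, 345]) cube([261, 299, 35]);
  cube([48, 48, 345]);
  translate([213, 0, 0]) cube([48, 48, 345]);
  translate([0, 251, 0]) cube([48, 48, 345]);
  translate([213, 251, 0]) cube([48, 48, 345]);
}
translate([0, 0, 699]) {
  cube([85, 133, 2117]);
  translate([852, 0, 0]) cube([85, 133, 2117]);
  translate([0, 0, 2117]) cube([937, 133, 40]);
}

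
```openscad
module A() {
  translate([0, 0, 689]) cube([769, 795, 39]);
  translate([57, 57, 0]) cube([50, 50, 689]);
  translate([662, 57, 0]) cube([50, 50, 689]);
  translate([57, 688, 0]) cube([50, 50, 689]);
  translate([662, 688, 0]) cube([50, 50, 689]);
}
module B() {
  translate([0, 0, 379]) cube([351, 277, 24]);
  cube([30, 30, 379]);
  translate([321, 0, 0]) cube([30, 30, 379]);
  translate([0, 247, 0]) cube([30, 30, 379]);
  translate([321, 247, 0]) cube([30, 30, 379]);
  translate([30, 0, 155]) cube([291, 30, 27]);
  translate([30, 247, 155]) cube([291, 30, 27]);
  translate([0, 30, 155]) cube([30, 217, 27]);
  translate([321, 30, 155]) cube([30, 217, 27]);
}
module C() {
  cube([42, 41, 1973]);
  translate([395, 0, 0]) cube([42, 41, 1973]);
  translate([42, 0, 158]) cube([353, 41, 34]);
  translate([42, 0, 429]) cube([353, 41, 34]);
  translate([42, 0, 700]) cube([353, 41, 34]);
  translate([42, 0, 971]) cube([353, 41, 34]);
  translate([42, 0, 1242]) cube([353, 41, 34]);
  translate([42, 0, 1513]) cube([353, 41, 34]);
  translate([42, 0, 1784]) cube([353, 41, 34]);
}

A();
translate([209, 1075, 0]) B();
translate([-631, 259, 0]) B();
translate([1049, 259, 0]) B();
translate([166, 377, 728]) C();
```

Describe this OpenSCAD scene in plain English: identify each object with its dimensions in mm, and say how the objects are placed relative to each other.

A is a table: top 769 mm (x) × 795 mm (y), 39 mm thick, upper face at z = 728 mm, on four 50×50 mm square legs, each inset 57 mm from the nearest pair of top edges, running from z = 0 to the bottom of the top.

B is a four-legged stool. The seat is a 351×277×24 mm slab whose top surface is at z = 403 mm; four square legs, each 30×30 mm in cross-section, run from the floor (z = 0) to the underside of the seat, each flush with a corner of the seat. Four stretchers, 30 mm wide and 27 mm tall, connect adjacent legs with their undersides at z = 155 mm, each running between the inner faces of the legs it joins and aligned with the legs' outer faces on the other axis.

C is a straight ladder. Two 42×41 mm vertical rails, 1973 mm tall, stand 437 mm apart (outside-to-outside) with their front faces coplanar on the −y side. 7 rungs, each 41 mm deep and 34 mm tall, span between the inner faces of the rails, front faces flush with the rails. The lowest rung's underside is at z = 158 mm and rungs are spaced 271 mm apart (underside to underside).

Three stools sit around the table at the +y, −x, +x sides. The ladder is on top of the table, centred.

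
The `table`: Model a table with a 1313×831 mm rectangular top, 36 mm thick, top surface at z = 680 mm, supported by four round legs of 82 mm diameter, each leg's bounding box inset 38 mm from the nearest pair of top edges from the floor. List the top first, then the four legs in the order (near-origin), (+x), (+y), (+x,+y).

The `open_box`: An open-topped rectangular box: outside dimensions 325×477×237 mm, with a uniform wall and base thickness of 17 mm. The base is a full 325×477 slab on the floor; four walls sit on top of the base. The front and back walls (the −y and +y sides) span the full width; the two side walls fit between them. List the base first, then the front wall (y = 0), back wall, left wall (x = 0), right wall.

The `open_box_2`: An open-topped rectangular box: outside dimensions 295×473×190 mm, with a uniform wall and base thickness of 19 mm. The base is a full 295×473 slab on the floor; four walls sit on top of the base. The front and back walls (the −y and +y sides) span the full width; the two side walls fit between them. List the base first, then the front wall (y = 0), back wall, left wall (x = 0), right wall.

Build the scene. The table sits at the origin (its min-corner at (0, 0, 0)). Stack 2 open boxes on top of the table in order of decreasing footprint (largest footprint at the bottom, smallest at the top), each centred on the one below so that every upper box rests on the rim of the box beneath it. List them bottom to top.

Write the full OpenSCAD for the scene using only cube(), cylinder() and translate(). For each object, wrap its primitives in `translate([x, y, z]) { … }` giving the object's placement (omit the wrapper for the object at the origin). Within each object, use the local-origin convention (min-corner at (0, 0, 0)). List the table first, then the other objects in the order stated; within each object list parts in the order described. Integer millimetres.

translate([0, 0, 644]) cube([1313, 831, 36]);
translate([79, 79, 0]) cylinder(h = 644, r = 41);
translate([1234, 79, 0]) cylinder(h = 644, r = 41);
translate([79, 752, 0]) cylinder(h = 644, r = 41);
translate([1234, 752, 0]) cylinder(h = 644, r = 41);
translate([494, 177, 680]) {
  cube([325, 477, 17]);
  translate([0, 0, 17]) cube([325, 17, 220]);
  translate([0, 460, 17]) cube([325, 17, 220]);
  translate([0, 17, 17]) cube([17, 443, 220]);
  translate([308, 17, 17]) cube([17, 443, 220]);
}
translate([509, 179, 917]) {
  cube([295, 473, 19]);
  translate([0, 0, 19]) cube([295, 19, 171]);
  translate([0, 454, 19]) cube([295, 19, 171]);
  translate([0, 19, 19]) cube([19, 435, 171]);
  translate([276, 19, 19]) cube([19, 435, 171]);
}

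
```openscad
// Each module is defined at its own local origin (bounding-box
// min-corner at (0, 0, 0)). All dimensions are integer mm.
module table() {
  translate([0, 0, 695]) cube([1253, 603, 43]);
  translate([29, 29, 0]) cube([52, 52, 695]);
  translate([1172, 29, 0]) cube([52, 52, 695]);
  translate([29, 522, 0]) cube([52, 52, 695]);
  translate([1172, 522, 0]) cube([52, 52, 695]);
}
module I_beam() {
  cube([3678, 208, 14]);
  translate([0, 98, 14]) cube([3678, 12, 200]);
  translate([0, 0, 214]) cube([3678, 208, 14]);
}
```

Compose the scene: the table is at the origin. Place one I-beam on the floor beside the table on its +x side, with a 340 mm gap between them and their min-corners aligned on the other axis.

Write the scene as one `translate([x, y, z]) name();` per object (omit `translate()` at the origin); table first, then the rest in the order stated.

table();
translate([1593, 0, 0]) I_beam();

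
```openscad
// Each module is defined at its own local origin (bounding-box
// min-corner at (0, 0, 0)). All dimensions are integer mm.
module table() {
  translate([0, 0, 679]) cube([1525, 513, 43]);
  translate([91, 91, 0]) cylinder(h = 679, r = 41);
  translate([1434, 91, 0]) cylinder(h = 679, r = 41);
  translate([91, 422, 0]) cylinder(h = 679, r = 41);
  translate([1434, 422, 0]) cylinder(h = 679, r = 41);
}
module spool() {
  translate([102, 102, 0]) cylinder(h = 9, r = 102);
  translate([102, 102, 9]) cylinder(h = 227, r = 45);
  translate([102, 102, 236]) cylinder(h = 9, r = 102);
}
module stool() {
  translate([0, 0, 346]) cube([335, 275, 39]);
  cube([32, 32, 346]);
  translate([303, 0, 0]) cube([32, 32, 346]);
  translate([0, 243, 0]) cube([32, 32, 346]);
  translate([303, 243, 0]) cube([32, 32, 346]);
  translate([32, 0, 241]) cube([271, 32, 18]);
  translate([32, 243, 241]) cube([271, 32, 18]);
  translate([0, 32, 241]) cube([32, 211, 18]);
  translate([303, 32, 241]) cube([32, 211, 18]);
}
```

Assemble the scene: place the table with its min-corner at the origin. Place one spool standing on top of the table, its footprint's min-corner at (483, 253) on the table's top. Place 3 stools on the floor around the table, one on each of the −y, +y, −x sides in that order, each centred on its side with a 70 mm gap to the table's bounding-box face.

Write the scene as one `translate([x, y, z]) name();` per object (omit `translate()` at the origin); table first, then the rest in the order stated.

table();
translate([483, 253, 722]) spool();
translate([595, -345, 0]) stool();
translate([595, 583, 0]) stool();
translate([-405, 119, 0]) stool();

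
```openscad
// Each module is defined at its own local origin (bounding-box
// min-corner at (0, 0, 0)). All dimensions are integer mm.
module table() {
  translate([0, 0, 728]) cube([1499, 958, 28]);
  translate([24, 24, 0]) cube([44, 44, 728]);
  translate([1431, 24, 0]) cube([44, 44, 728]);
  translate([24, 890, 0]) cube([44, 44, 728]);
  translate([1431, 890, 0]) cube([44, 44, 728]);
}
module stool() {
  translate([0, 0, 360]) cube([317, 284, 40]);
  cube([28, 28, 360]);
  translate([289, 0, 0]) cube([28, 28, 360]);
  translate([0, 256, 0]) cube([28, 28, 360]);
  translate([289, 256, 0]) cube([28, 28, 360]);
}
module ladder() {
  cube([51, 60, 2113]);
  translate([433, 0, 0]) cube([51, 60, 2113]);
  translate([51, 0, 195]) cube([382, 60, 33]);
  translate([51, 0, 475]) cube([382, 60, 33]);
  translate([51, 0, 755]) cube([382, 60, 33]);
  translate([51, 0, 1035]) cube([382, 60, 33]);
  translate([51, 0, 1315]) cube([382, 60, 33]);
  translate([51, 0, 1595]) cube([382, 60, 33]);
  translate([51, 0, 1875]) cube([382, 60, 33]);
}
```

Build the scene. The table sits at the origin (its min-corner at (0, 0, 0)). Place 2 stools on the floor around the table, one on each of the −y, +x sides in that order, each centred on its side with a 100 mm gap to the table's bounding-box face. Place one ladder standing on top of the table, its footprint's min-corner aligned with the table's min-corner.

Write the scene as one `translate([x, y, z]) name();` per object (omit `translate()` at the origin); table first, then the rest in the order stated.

table();
translate([591, -384, 0]) stool();
translate([1599, 337, 0]) stool();
translate([0, 0, 756]) ladder();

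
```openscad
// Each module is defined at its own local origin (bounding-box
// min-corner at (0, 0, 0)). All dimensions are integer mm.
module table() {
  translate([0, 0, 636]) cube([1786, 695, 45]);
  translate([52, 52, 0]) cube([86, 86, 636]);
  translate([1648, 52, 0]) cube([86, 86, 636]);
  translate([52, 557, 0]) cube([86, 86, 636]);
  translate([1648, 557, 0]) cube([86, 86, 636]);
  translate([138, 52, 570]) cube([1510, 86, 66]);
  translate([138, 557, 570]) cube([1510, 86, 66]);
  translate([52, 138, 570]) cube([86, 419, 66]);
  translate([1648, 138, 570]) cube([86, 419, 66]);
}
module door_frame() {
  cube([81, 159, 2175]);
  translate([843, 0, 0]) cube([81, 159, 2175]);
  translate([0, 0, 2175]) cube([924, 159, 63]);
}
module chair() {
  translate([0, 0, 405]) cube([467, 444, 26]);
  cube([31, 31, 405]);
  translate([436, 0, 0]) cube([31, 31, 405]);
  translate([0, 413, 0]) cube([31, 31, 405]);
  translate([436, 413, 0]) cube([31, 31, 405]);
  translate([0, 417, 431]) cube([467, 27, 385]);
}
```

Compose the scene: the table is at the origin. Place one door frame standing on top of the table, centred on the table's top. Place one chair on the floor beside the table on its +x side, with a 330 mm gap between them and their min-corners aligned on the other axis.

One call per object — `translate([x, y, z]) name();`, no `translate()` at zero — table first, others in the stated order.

table();
translate([431, 268, 681]) door_frame();
translate([2116, 0, 0]) chair();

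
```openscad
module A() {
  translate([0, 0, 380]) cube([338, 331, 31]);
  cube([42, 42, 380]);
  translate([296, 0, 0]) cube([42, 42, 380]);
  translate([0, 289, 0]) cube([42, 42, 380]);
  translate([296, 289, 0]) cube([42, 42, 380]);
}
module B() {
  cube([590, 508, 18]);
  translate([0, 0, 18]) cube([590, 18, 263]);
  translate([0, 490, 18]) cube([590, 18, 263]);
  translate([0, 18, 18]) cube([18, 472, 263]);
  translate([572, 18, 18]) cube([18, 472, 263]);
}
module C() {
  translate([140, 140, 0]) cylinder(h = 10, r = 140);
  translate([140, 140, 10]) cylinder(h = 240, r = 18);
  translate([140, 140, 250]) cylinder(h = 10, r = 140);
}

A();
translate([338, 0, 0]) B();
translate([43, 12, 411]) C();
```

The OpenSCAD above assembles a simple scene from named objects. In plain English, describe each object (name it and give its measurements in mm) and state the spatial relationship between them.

A is a four-legged stool. The seat is 338×331 mm, 31 mm thick, top at z = 411 mm. It stands on four square legs, each 42×42 mm in cross-section, from z = 0 to the seat underside, each flush with a corner of the seat.

B is an open-topped rectangular box: outside dimensions 590×508×281 mm, with a uniform wall and base thickness of 18 mm. The base is a full 590×508 slab on the floor; four walls sit on top of the base. The front and back walls (the −y and +y sides) span the full width; the two side walls fit between them.

C is a spool: two coaxial disc flanges of radius 140 mm and thickness 10 mm, joined by a core cylinder of radius 18 mm and height 240 mm. The lower flange rests on z = 0 and the three cylinders share a vertical axis.

The open box is against the stool's +x side, with their −y faces flush. The spool is on top of the stool.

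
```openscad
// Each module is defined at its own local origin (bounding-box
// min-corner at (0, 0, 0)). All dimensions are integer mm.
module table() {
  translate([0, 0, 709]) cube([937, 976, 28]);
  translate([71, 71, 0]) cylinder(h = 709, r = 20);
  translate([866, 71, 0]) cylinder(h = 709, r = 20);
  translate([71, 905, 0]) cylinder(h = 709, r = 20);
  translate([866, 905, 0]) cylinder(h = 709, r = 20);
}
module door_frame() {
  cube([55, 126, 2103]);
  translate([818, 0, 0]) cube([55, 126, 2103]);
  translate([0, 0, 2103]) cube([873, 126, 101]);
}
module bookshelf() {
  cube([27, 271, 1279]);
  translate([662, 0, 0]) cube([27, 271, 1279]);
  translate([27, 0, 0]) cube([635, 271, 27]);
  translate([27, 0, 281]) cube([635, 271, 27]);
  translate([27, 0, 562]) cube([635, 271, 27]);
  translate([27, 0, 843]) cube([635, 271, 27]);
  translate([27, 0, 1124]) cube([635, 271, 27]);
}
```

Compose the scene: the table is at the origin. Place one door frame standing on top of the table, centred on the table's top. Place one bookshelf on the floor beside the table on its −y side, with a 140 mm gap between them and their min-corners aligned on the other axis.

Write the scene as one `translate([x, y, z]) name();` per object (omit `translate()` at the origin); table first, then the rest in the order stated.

table();
translate([32, 425, 737]) door_frame();
translate([0, -411, 0]) bookshelf();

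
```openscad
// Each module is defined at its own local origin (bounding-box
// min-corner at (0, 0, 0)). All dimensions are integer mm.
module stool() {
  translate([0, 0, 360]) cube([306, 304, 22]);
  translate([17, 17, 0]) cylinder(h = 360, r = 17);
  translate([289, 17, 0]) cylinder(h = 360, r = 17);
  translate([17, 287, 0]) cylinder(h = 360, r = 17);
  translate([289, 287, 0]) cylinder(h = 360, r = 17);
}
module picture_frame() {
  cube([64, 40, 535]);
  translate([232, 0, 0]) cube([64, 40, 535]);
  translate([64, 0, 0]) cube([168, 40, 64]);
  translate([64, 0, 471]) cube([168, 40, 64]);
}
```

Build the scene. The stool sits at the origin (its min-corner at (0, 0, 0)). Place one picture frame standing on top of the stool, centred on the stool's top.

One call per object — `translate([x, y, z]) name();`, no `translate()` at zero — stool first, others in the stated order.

stool();
translate([5, 132, 382]) picture_frame();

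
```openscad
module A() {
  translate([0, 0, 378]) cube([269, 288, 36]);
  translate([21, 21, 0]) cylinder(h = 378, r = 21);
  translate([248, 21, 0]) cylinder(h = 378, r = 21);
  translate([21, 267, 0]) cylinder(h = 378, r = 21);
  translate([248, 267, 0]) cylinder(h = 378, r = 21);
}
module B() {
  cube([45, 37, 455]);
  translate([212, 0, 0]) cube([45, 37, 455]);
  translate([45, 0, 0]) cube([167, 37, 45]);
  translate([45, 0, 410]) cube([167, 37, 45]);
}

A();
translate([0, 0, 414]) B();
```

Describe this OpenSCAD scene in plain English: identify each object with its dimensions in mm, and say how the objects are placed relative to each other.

A is a four-legged stool. The seat is 269×288 mm, 36 mm thick, top at z = 414 mm. It stands on four round legs, each 42 mm in diameter, from z = 0 to the seat underside, each leg's axis is inset half a diameter from the nearest pair of seat edges (so the leg's bounding box is flush with the corner).

B is a picture frame with a 167×365 mm rectangular opening (x by z) and a uniform 45 mm border on every side. Frame depth is 37 mm along y. It is built from two vertical stiles running the full outside height and two horizontal rails spanning the gap between the stiles.

The picture frame is on top of the stool.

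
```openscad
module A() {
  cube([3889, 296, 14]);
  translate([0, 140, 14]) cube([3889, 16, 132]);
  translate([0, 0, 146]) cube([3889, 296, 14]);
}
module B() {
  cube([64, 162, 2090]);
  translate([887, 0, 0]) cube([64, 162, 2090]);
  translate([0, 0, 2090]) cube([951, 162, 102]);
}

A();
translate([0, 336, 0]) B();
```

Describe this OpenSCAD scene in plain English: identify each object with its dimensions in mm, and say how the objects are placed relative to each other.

A is an I-beam lying along x, 3889 mm long. Overall section height 160 mm. Two flanges 296 mm wide (y) and 14 mm thick, one on the floor and one at the top; a web 16 mm thick runs between them, centred on the flange width.

B is a door frame. The clear opening is 823 mm wide and 2090 mm high. Two 64 mm wide jambs, 162 mm deep, stand either side of the opening from the floor to the top of the opening. A 102 mm thick head sits across the top of both jambs, spanning the full outside width of the frame.

The door frame is on the floor beside the I-beam on its +y side.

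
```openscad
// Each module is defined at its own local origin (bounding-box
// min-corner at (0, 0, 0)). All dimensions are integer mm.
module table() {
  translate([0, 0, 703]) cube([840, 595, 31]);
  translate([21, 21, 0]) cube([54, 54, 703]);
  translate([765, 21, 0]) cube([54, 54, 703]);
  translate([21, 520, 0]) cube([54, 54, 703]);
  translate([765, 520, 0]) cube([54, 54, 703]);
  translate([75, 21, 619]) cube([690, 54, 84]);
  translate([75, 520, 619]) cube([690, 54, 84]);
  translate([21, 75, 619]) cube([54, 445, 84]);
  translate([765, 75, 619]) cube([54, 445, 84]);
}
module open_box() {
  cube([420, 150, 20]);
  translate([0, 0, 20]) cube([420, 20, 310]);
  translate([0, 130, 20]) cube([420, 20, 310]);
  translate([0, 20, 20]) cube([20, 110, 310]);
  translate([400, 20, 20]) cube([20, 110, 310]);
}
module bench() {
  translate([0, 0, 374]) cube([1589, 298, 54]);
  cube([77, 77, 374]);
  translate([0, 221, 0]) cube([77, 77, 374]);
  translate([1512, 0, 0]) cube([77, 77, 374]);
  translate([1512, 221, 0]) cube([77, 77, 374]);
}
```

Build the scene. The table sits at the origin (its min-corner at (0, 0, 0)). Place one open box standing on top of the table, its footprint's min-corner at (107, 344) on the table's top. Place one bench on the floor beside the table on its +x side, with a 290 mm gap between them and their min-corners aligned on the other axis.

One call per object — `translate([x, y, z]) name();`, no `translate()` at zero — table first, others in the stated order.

table();
translate([107, 344, 734]) open_box();
translate([1130, 0, 0]) bench();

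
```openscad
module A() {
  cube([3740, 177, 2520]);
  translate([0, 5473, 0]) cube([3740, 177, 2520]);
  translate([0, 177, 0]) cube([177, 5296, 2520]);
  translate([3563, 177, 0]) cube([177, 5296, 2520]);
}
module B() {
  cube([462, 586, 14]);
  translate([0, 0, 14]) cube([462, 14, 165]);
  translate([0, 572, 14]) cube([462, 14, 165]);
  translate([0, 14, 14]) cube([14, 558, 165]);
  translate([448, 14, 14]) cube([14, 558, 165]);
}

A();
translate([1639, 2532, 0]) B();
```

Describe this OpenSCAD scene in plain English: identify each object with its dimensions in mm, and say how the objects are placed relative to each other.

A is a box-shaped house frame (walls only): outside footprint 3740×5650 mm, wall height 2520 mm, wall thickness 177 mm. The two y-facing walls run the full x-width; the two x-facing walls fit between the inner faces of the y-facing walls.

B is an open-topped rectangular box: outside dimensions 462×586×179 mm, with a uniform wall and base thickness of 14 mm. The base is a full 462×586 slab on the floor; four walls sit on top of the base. The front and back walls (the −y and +y sides) span the full width; the two side walls fit between them.

The open box sits inside the house frame, centred.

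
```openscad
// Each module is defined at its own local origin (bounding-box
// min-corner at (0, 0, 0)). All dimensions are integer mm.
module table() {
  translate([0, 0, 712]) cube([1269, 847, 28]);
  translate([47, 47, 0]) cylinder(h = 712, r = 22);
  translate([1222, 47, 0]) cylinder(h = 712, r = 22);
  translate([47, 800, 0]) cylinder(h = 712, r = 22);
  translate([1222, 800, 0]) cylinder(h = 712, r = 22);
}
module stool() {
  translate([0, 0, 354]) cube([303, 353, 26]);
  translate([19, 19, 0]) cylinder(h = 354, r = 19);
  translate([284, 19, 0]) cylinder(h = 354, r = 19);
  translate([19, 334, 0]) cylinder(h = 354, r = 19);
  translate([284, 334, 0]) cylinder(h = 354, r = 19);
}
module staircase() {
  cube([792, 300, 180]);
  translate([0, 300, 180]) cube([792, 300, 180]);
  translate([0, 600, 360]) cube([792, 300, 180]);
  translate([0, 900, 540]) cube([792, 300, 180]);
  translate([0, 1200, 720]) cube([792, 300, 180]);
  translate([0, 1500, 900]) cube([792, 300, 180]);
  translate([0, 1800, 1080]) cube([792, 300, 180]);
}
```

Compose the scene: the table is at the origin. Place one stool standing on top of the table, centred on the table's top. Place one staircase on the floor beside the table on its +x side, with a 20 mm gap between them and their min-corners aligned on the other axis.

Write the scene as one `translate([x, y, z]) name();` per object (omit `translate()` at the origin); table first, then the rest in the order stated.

table();
translate([483, 247, 740]) stool();
translate([1289, 0, 0]) staircase();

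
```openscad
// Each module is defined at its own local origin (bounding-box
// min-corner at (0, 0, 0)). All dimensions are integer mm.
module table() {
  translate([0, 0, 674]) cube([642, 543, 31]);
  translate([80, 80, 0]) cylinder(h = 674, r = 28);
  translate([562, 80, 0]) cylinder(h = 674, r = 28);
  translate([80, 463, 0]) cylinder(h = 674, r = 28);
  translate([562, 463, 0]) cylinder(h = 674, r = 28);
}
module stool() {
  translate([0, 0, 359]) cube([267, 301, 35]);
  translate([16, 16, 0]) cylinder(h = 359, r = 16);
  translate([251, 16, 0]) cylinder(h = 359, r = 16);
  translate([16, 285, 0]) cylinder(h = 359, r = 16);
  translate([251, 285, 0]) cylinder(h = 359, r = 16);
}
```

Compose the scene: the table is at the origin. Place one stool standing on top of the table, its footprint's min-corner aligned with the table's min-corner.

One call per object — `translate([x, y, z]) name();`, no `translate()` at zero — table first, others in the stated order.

table();
translate([0, 0, 705]) stool();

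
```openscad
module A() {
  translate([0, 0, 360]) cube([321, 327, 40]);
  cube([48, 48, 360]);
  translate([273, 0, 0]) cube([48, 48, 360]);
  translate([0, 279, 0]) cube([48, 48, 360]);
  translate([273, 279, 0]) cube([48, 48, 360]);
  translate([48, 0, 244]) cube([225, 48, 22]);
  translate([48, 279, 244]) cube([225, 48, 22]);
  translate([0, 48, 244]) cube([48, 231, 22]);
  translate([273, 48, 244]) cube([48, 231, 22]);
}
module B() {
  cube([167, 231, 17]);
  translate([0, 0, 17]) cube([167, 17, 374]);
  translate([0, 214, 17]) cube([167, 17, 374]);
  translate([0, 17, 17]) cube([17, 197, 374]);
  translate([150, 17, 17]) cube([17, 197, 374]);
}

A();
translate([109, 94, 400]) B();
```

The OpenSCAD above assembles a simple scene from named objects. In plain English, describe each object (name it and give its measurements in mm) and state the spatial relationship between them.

A is a four-legged stool. The seat is 321×327 mm, 40 mm thick, top at z = 400 mm. It stands on four square legs, each 48×48 mm in cross-section, from z = 0 to the seat underside, each flush with a corner of the seat. Four stretchers, 48 mm wide and 22 mm tall, connect adjacent legs with their undersides at z = 244 mm, each running between the inner faces of the legs it joins and aligned with the legs' outer faces on the other axis.

B is an open-topped rectangular box: outside dimensions 167×231×391 mm, with a uniform wall and base thickness of 17 mm. The base is a full 167×231 slab on the floor; four walls sit on top of the base. The front and back walls (the −y and +y sides) span the full width; the two side walls fit between them.

The open box is on top of the stool.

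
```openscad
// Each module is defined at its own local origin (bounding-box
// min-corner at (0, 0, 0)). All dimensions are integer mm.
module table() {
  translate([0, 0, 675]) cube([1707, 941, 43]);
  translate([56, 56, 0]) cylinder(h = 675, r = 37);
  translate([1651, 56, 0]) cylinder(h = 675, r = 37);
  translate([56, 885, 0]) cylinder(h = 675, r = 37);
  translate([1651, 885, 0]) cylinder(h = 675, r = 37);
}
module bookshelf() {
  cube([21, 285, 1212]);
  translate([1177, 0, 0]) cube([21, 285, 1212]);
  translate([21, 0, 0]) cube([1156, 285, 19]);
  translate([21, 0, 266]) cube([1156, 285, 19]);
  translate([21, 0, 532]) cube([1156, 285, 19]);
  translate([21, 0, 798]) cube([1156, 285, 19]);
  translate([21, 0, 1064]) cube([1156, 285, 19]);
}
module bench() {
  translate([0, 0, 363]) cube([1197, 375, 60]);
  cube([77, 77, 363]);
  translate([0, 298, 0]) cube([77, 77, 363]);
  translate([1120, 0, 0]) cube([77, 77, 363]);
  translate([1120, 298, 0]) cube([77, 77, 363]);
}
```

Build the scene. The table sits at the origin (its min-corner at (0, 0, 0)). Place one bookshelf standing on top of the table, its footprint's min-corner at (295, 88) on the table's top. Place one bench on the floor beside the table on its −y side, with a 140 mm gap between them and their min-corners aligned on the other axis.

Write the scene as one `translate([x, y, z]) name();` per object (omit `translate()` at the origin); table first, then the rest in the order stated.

table();
translate([295, 88, 718]) bookshelf();
translate([0, -515, 0]) bench();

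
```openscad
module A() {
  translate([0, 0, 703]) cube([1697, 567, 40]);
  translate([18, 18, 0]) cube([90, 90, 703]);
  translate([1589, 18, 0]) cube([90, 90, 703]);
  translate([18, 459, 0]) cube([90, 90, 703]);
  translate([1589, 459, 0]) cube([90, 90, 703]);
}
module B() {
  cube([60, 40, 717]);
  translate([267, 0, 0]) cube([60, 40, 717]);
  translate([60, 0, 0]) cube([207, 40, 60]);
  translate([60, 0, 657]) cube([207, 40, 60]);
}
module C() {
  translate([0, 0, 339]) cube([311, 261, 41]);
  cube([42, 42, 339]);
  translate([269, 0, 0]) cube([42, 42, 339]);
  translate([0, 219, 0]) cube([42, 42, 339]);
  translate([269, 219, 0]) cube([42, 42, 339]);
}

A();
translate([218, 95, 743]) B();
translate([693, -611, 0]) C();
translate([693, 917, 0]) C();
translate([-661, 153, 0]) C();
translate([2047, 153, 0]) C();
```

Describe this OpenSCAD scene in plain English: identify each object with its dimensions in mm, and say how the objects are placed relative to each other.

A is a rectangular dining table. The top is 1697×567×40 mm with its upper surface at z = 743 mm. It stands on four 90×90 mm square legs, each inset 18 mm from the nearest pair of top edges, running from the floor to the underside of the top.

B is a picture frame with a 207×597 mm rectangular opening (x by z) and a uniform 60 mm border on every side. Frame depth is 40 mm along y. It is built from two vertical stiles running the full outside height and two horizontal rails spanning the gap between the stiles.

C is a simple wooden stool: a rectangular seat 311 mm (x) by 261 mm (y), 41 mm thick, top face at z = 380 mm, on four square legs, each 42×42 mm in cross-section. The legs rest on z = 0, each flush with a corner of the seat.

The picture frame is on top of the table. Four stools sit around the table at the −y, +y, −x, +x sides.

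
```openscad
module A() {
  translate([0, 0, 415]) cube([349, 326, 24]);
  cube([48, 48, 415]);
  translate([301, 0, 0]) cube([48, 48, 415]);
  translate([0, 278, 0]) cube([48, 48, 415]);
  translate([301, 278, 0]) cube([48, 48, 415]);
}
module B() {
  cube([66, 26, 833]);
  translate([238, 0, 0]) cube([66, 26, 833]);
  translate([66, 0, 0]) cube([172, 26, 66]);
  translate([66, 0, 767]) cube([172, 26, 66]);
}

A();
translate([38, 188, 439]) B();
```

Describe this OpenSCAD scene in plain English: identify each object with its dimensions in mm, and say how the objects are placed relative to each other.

A is a four-legged stool. The seat is 349×326 mm, 24 mm thick, top at z = 439 mm. It stands on four square legs, each 48×48 mm in cross-section, from z = 0 to the seat underside, each flush with a corner of the seat.

B is a picture frame with a 172×701 mm rectangular opening (x by z) and a uniform 66 mm border on every side. Frame depth is 26 mm along y. It is built from two vertical stiles running the full outside height and two horizontal rails spanning the gap between the stiles.

The picture frame is on top of the stool.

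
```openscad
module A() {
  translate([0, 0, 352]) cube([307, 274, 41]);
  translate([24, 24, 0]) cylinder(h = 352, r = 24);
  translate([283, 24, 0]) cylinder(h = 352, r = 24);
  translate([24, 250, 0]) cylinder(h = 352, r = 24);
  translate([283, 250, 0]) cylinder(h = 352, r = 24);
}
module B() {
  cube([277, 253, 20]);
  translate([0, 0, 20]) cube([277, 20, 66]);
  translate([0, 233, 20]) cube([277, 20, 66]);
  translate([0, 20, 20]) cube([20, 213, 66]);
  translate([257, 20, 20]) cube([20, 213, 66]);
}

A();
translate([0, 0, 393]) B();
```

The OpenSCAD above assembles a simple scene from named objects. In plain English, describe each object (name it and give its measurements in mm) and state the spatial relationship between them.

A is a four-legged stool. The seat is 307×274 mm, 41 mm thick, top at z = 393 mm. It stands on four round legs, each 48 mm in diameter, from z = 0 to the seat underside, each leg's axis is inset half a diameter from the nearest pair of seat edges (so the leg's bounding box is flush with the corner).

B is an open-topped rectangular box: outside dimensions 277×253×86 mm, with a uniform wall and base thickness of 20 mm. The base is a full 277×253 slab on the floor; four walls sit on top of the base. The front and back walls (the −y and +y sides) span the full width; the two side walls fit between them.

The open box is on top of the stool.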